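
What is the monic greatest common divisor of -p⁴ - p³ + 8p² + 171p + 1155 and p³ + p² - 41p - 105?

Euclidean algorithm in ℚ[p]:
  -p⁴ - p³ + 8p² + 171p + 1155 = (-p)(p³ + p² - 41p - 105) + (-33p² + 66p + 1155)
  p³ + p² - 41p - 105 = (-(1/33)p - 1/11)(-33p² + 66p + 1155) + (0)
Last nonzero remainder: -33p² + 66p + 1155. Dividing through by -33 gives the monic gcd p² - 2p - 35.

p² - 2p - 35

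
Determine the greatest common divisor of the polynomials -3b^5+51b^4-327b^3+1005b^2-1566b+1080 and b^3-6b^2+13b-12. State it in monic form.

b^3-6b^2+13b-12

By polynomial division,
  -3b^5+51b^4-327b^3+1005b^2-1566b+1080 = (-3b^2+33b-90)(b^3-6b^2+13b-12) + (0)
The last nonzero remainder b^3-6b^2+13b-12 is already monic.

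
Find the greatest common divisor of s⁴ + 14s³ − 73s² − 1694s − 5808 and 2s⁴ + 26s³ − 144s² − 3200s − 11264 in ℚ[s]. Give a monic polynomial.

s² − 3s − 88

Repeated division with remainder:
  s⁴ + 14s³ − 73s² − 1694s − 5808 = (1/2)(2s⁴ + 26s³ − 144s² − 3200s − 11264) + (s³ − s² − 94s − 176)
  2s⁴ + 26s³ − 144s² − 3200s − 11264 = (2s + 28)(s³ − s² − 94s − 176) + (72s² − 216s − 6336)
  s³ − s² − 94s − 176 = ((1/72)s + 1/36)(72s² − 216s − 6336) + (0)
Last nonzero remainder: 72s² − 216s − 6336. Dividing through by 72 gives the monic gcd s² − 3s − 88.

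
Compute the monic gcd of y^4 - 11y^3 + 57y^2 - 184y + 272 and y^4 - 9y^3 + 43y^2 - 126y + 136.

Euclidean algorithm in ℚ[y]:
  y^4 - 11y^3 + 57y^2 - 184y + 272 = (y^4 - 9y^3 + 43y^2 - 126y + 136) + (-2y^3 + 14y^2 - 58y + 136)
  y^4 - 9y^3 + 43y^2 - 126y + 136 = (-(1/2)y + 1)(-2y^3 + 14y^2 - 58y + 136) + (0)
Last nonzero remainder: -2y^3 + 14y^2 - 58y + 136. Dividing through by -2 gives the monic gcd y^3 - 7y^2 + 29y - 68.

y^3 - 7y^2 + 29y - 68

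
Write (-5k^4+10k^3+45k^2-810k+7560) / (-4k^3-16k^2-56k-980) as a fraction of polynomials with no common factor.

(5k^3-45k^2+270k-1080)/(4k^2-12k+140)

Repeated division with remainder:
  -5k^4+10k^3+45k^2-810k+7560 = ((5/4)k-15/2)(-4k^3-16k^2-56k-980) + (-5k^2-5k+210)
  -4k^3-16k^2-56k-980 = ((4/5)k+12/5)(-5k^2-5k+210) + (-212k-1484)
  -5k^2-5k+210 = ((5/212)k-15/106)(-212k-1484) + (0)
Last nonzero remainder: -212k-1484. Dividing through by -212 gives the monic gcd k+7.
Cancel k+7 from numerator and denominator to get the reduced form.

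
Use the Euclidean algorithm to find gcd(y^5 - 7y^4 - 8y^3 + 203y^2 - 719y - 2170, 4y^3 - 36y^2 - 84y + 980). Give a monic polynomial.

y^2 - 2y - 35

Euclidean algorithm in ℚ[y]:
  y^5 - 7y^4 - 8y^3 + 203y^2 - 719y - 2170 = ((1/4)y^2 + (1/2)y + 31/4)(4y^3 - 36y^2 - 84y + 980) + (279y^2 - 558y - 9765)
  4y^3 - 36y^2 - 84y + 980 = ((4/279)y - 28/279)(279y^2 - 558y - 9765) + (0)
Last nonzero remainder: 279y^2 - 558y - 9765. Dividing through by 279 gives the monic gcd y^2 - 2y - 35.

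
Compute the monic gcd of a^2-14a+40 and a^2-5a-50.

Repeated division with remainder:
  a^2-14a+40 = (a^2-5a-50) + (-9a+90)
  a^2-5a-50 = (-(1/9)a-5/9)(-9a+90) + (0)
Last nonzero remainder: -9a+90. Dividing through by -9 gives the monic gcd a-10.

a-10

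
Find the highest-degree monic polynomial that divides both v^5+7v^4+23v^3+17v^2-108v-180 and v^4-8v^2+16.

Repeated division with remainder:
  v^5+7v^4+23v^3+17v^2-108v-180 = (v+7)(v^4-8v^2+16) + (31v^3+73v^2-124v-292)
  v^4-8v^2+16 = ((1/31)v-73/961)(31v^3+73v^2-124v-292) + ((1485/961)v^2-5940/961)
  31v^3+73v^2-124v-292 = ((29791/1485)v+70153/1485)((1485/961)v^2-5940/961) + (0)
Last nonzero remainder: (1485/961)v^2-5940/961. Dividing through by 1485/961 gives the monic gcd v^2-4.

v^2-4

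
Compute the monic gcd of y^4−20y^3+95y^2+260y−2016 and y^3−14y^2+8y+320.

Repeated division with remainder:
  y^4−20y^3+95y^2+260y−2016 = (y−6)(y^3−14y^2+8y+320) + (3y^2−12y−96)
  y^3−14y^2+8y+320 = ((1/3)y−10/3)(3y^2−12y−96) + (0)
Last nonzero remainder: 3y^2−12y−96. Dividing through by 3 gives the monic gcd y^2−4y−32.

y^2−4y−32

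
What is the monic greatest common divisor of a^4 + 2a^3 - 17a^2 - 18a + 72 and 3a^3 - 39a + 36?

a^2 + a - 12

Apply the Euclidean algorithm:
  a^4 + 2a^3 - 17a^2 - 18a + 72 = ((1/3)a + 2/3)(3a^3 - 39a + 36) + (-4a^2 - 4a + 48)
  3a^3 - 39a + 36 = (-(3/4)a + 3/4)(-4a^2 - 4a + 48) + (0)
Last nonzero remainder: -4a^2 - 4a + 48. Dividing through by -4 gives the monic gcd a^2 + a - 12.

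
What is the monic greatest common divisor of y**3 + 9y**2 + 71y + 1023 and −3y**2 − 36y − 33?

Apply the Euclidean algorithm:
  y**3 + 9y**2 + 71y + 1023 = (−(1/3)y + 1)(−3y**2 − 36y − 33) + (96y + 1056)
  −3y**2 − 36y − 33 = (−(1/32)y − 1/32)(96y + 1056) + (0)
Last nonzero remainder: 96y + 1056. Dividing through by 96 gives the monic gcd y + 11.

y + 11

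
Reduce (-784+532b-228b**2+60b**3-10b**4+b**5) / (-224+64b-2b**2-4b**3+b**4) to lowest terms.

(14-2b+b**2)/(4+b)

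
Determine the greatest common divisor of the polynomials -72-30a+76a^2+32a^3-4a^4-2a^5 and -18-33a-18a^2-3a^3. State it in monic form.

Repeated division with remainder:
  -2a^5-4a^4+32a^3+76a^2-30a-72 = ((2/3)a^2-(8/3)a-2)(-3a^3-18a^2-33a-18) + (-36a^2-144a-108)
  -3a^3-18a^2-33a-18 = ((1/12)a+1/6)(-36a^2-144a-108) + (0)
Last nonzero remainder: -36a^2-144a-108. Dividing through by -36 gives the monic gcd a^2+4a+3.

3+4a+a^2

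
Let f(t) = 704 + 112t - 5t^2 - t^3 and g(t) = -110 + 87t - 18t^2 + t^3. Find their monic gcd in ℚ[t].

By polynomial division,
  -t^3 - 5t^2 + 112t + 704 = (-1)(t^3 - 18t^2 + 87t - 110) + (-23t^2 + 199t + 594)
  t^3 - 18t^2 + 87t - 110 = (-(1/23)t + 215/529)(-23t^2 + 199t + 594) + ((16900/529)t - 185900/529)
  -23t^2 + 199t + 594 = (-(12167/16900)t - 14283/8450)((16900/529)t - 185900/529) + (0)
Last nonzero remainder: (16900/529)t - 185900/529. Dividing through by 16900/529 gives the monic gcd t - 11.

-11 + t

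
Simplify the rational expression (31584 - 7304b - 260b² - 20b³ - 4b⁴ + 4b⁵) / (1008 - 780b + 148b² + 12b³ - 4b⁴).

(282 - 35b + 4b² - b³)/(9 - 6b + b²)

Repeated division with remainder:
  4b⁵ - 4b⁴ - 20b³ - 260b² - 7304b + 31584 = (-b - 2)(-4b⁴ + 12b³ + 148b² - 780b + 1008) + (152b³ - 744b² - 7856b + 33600)
  -4b⁴ + 12b³ + 148b² - 780b + 1008 = (-(1/38)b - 18/361)(152b³ - 744b² - 7856b + 33600) + (-(34596/361)b² - (103788/361)b + 968688/361)
  152b³ - 744b² - 7856b + 33600 = (-(13718/8649)b + 36100/2883)(-(34596/361)b² - (103788/361)b + 968688/361) + (0)
Last nonzero remainder: -(34596/361)b² - (103788/361)b + 968688/361. Dividing through by -34596/361 gives the monic gcd b² + 3b - 28.
Cancel b² + 3b - 28 from numerator and denominator to get the reduced form.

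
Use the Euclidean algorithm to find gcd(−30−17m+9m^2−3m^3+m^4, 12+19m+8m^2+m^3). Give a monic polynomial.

By polynomial division,
  m^4−3m^3+9m^2−17m−30 = (m−11)(m^3+8m^2+19m+12) + (78m^2+180m+102)
  m^3+8m^2+19m+12 = ((1/78)m+37/507)(78m^2+180m+102) + ((770/169)m+770/169)
  78m^2+180m+102 = ((6591/385)m+8619/385)((770/169)m+770/169) + (0)
Last nonzero remainder: (770/169)m+770/169. Dividing through by 770/169 gives the monic gcd m+1.

1+m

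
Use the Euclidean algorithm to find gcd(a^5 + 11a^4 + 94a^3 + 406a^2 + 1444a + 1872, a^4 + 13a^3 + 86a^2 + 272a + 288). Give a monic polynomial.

a^3 + 9a^2 + 50a + 72

Apply the Euclidean algorithm:
  a^5 + 11a^4 + 94a^3 + 406a^2 + 1444a + 1872 = (a - 2)(a^4 + 13a^3 + 86a^2 + 272a + 288) + (34a^3 + 306a^2 + 1700a + 2448)
  a^4 + 13a^3 + 86a^2 + 272a + 288 = ((1/34)a + 2/17)(34a^3 + 306a^2 + 1700a + 2448) + (0)
Last nonzero remainder: 34a^3 + 306a^2 + 1700a + 2448. Dividing through by 34 gives the monic gcd a^3 + 9a^2 + 50a + 72.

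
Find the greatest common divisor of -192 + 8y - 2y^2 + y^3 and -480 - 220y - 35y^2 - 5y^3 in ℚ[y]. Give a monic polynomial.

32 + 4y + y^2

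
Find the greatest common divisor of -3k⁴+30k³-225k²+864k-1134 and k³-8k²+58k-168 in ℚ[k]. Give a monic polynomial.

k²-4k+42

Euclidean algorithm in ℚ[k]:
  -3k⁴+30k³-225k²+864k-1134 = (-3k+6)(k³-8k²+58k-168) + (-3k²+12k-126)
  k³-8k²+58k-168 = (-(1/3)k+4/3)(-3k²+12k-126) + (0)
Last nonzero remainder: -3k²+12k-126. Dividing through by -3 gives the monic gcd k²-4k+42.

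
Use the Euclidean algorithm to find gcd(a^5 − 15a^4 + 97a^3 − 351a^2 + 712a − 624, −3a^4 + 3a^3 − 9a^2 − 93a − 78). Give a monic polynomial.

Apply the Euclidean algorithm:
  a^5 − 15a^4 + 97a^3 − 351a^2 + 712a − 624 = (−(1/3)a + 14/3)(−3a^4 + 3a^3 − 9a^2 − 93a − 78) + (80a^3 − 340a^2 + 1120a − 260)
  −3a^4 + 3a^3 − 9a^2 − 93a − 78 = (−(3/80)a − 39/320)(80a^3 − 340a^2 + 1120a − 260) + (−(135/16)a^2 + (135/4)a − 1755/16)
  80a^3 − 340a^2 + 1120a − 260 = (−(256/27)a + 64/27)(−(135/16)a^2 + (135/4)a − 1755/16) + (0)
Last nonzero remainder: −(135/16)a^2 + (135/4)a − 1755/16. Dividing through by −135/16 gives the monic gcd a^2 − 4a + 13.

a^2 − 4a + 13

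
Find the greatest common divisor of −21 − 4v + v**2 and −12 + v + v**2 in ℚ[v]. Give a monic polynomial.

1

By polynomial division,
  v**2 − 4v − 21 = (v**2 + v − 12) + (−5v − 9)
  v**2 + v − 12 = (−(1/5)v + 4/25)(−5v − 9) + (−264/25)
  −5v − 9 = ((125/264)v + 75/88)(−264/25) + (0)
The last nonzero remainder is the constant −264/25, so the polynomials are coprime and gcd = 1.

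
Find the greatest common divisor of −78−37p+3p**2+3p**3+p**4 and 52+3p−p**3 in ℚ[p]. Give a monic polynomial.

Apply the Euclidean algorithm:
  p**4+3p**3+3p**2−37p−78 = (−p−3)(−p**3+3p+52) + (6p**2+24p+78)
  −p**3+3p+52 = (−(1/6)p+2/3)(6p**2+24p+78) + (0)
Last nonzero remainder: 6p**2+24p+78. Dividing through by 6 gives the monic gcd p**2+4p+13.

13+4p+p**2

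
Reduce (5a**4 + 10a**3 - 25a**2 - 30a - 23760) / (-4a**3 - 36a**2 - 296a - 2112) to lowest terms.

By polynomial division,
  5a**4 + 10a**3 - 25a**2 - 30a - 23760 = (-(5/4)a + 35/4)(-4a**3 - 36a**2 - 296a - 2112) + (-80a**2 - 80a - 5280)
  -4a**3 - 36a**2 - 296a - 2112 = ((1/20)a + 2/5)(-80a**2 - 80a - 5280) + (0)
Last nonzero remainder: -80a**2 - 80a - 5280. Dividing through by -80 gives the monic gcd a**2 + a + 66.
Cancel a**2 + a + 66 from numerator and denominator to get the reduced form.

(-5a**2 - 5a + 360)/(4a + 32)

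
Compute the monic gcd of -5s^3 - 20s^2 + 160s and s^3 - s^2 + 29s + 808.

Apply the Euclidean algorithm:
  -5s^3 - 20s^2 + 160s = (-5)(s^3 - s^2 + 29s + 808) + (-25s^2 + 305s + 4040)
  s^3 - s^2 + 29s + 808 = (-(1/25)s - 56/125)(-25s^2 + 305s + 4040) + ((8181/25)s + 65448/25)
  -25s^2 + 305s + 4040 = (-(625/8181)s + 125/81)((8181/25)s + 65448/25) + (0)
Last nonzero remainder: (8181/25)s + 65448/25. Dividing through by 8181/25 gives the monic gcd s + 8.

s + 8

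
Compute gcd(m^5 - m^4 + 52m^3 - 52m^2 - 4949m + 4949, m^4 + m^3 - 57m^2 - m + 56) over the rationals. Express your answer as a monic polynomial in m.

m^2 - 8m + 7

Repeated division with remainder:
  m^5 - m^4 + 52m^3 - 52m^2 - 4949m + 4949 = (m - 2)(m^4 + m^3 - 57m^2 - m + 56) + (111m^3 - 165m^2 - 5007m + 5061)
  m^4 + m^3 - 57m^2 - m + 56 = ((1/111)m + 92/4107)(111m^3 - 165m^2 - 5007m + 5061) + (-(11220/1369)m^2 + (89760/1369)m - 78540/1369)
  111m^3 - 165m^2 - 5007m + 5061 = (-(50653/3740)m - 329929/3740)(-(11220/1369)m^2 + (89760/1369)m - 78540/1369) + (0)
Last nonzero remainder: -(11220/1369)m^2 + (89760/1369)m - 78540/1369. Dividing through by -11220/1369 gives the monic gcd m^2 - 8m + 7.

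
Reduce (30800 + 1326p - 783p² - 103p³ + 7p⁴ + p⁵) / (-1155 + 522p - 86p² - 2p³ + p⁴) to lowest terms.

(-400 - 38p + 3p² + p³)/(15 - 6p + p²)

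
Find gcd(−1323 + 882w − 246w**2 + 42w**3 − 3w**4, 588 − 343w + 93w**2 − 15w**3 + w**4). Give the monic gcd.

−147 + 49w − 11w**2 + w**3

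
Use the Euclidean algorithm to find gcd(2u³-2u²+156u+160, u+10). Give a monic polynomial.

1

Repeated division with remainder:
  2u³-2u²+156u+160 = (2u²-22u+376)(u+10) + (-3600)
  u+10 = (-(1/3600)u-1/360)(-3600) + (0)
The last nonzero remainder is the constant -3600, so the polynomials are coprime and gcd = 1.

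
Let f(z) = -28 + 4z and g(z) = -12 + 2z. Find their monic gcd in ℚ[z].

Apply the Euclidean algorithm:
  4z - 28 = (2)(2z - 12) + (-4)
  2z - 12 = (-(1/2)z + 3)(-4) + (0)
The last nonzero remainder is the constant -4, so the polynomials are coprime and gcd = 1.

1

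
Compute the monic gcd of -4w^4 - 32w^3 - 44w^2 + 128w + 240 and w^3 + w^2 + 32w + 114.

w + 3

Apply the Euclidean algorithm:
  -4w^4 - 32w^3 - 44w^2 + 128w + 240 = (-4w - 28)(w^3 + w^2 + 32w + 114) + (112w^2 + 1480w + 3432)
  w^3 + w^2 + 32w + 114 = ((1/112)w - 171/1568)(112w^2 + 1480w + 3432) + ((31901/196)w + 95703/196)
  112w^2 + 1480w + 3432 = ((21952/31901)w + 224224/31901)((31901/196)w + 95703/196) + (0)
Last nonzero remainder: (31901/196)w + 95703/196. Dividing through by 31901/196 gives the monic gcd w + 3.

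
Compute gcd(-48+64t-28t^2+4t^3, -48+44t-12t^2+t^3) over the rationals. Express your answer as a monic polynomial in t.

Apply the Euclidean algorithm:
  4t^3-28t^2+64t-48 = (4)(t^3-12t^2+44t-48) + (20t^2-112t+144)
  t^3-12t^2+44t-48 = ((1/20)t-8/25)(20t^2-112t+144) + ((24/25)t-48/25)
  20t^2-112t+144 = ((125/6)t-75)((24/25)t-48/25) + (0)
Last nonzero remainder: (24/25)t-48/25. Dividing through by 24/25 gives the monic gcd t-2.

-2+t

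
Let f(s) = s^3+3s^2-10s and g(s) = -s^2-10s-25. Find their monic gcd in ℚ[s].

s+5

Euclidean algorithm in ℚ[s]:
  s^3+3s^2-10s = (-s+7)(-s^2-10s-25) + (35s+175)
  -s^2-10s-25 = (-(1/35)s-1/7)(35s+175) + (0)
Last nonzero remainder: 35s+175. Dividing through by 35 gives the monic gcd s+5.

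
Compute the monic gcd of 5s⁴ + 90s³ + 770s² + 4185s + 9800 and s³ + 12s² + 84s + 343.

By polynomial division,
  5s⁴ + 90s³ + 770s² + 4185s + 9800 = (5s + 30)(s³ + 12s² + 84s + 343) + (-10s² - 50s - 490)
  s³ + 12s² + 84s + 343 = (-(1/10)s - 7/10)(-10s² - 50s - 490) + (0)
Last nonzero remainder: -10s² - 50s - 490. Dividing through by -10 gives the monic gcd s² + 5s + 49.

s² + 5s + 49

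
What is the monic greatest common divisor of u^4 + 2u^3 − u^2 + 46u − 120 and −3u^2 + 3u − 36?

u^2 − u + 12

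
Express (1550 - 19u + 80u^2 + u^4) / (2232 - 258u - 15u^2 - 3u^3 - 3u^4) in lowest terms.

Euclidean algorithm in ℚ[u]:
  u^4 + 80u^2 - 19u + 1550 = (-1/3)(-3u^4 - 3u^3 - 15u^2 - 258u + 2232) + (-u^3 + 75u^2 - 105u + 2294)
  -3u^4 - 3u^3 - 15u^2 - 258u + 2232 = (3u + 228)(-u^3 + 75u^2 - 105u + 2294) + (-16800u^2 + 16800u - 520800)
  -u^3 + 75u^2 - 105u + 2294 = ((1/16800)u - 37/8400)(-16800u^2 + 16800u - 520800) + (0)
Last nonzero remainder: -16800u^2 + 16800u - 520800. Dividing through by -16800 gives the monic gcd u^2 - u + 31.
Cancel u^2 - u + 31 from numerator and denominator to get the reduced form.

(-50 - u - u^2)/(-72 + 6u + 3u^2)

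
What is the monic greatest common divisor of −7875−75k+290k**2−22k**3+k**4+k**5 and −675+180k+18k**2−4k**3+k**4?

Repeated division with remainder:
  k**5+k**4−22k**3+290k**2−75k−7875 = (k+5)(k**4−4k**3+18k**2+180k−675) + (−20k**3+20k**2−300k−4500)
  k**4−4k**3+18k**2+180k−675 = (−(1/20)k+3/20)(−20k**3+20k**2−300k−4500) + (0)
Last nonzero remainder: −20k**3+20k**2−300k−4500. Dividing through by −20 gives the monic gcd k**3−k**2+15k+225.

225+15k−k**2+k**3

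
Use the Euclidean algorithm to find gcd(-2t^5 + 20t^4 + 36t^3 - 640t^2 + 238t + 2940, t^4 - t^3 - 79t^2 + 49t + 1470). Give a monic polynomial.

t^2 - 2t - 35

By polynomial division,
  -2t^5 + 20t^4 + 36t^3 - 640t^2 + 238t + 2940 = (-2t + 18)(t^4 - t^3 - 79t^2 + 49t + 1470) + (-104t^3 + 880t^2 + 2296t - 23520)
  t^4 - t^3 - 79t^2 + 49t + 1470 = (-(1/104)t - 97/1352)(-104t^3 + 880t^2 + 2296t - 23520) + ((1050/169)t^2 - (2100/169)t - 36750/169)
  -104t^3 + 880t^2 + 2296t - 23520 = (-(8788/525)t + 2704/25)((1050/169)t^2 - (2100/169)t - 36750/169) + (0)
Last nonzero remainder: (1050/169)t^2 - (2100/169)t - 36750/169. Dividing through by 1050/169 gives the monic gcd t^2 - 2t - 35.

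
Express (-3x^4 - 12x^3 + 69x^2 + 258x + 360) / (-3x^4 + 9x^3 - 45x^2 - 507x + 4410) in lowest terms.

(x^2 + 3x + 4)/(x^2 - 4x + 49)

By polynomial division,
  -3x^4 - 12x^3 + 69x^2 + 258x + 360 = (-3x^4 + 9x^3 - 45x^2 - 507x + 4410) + (-21x^3 + 114x^2 + 765x - 4050)
  -3x^4 + 9x^3 - 45x^2 - 507x + 4410 = ((1/7)x + 17/49)(-21x^3 + 114x^2 + 765x - 4050) + (-(9498/49)x^2 - (9498/49)x + 284940/49)
  -21x^3 + 114x^2 + 765x - 4050 = ((343/3166)x - 2205/3166)(-(9498/49)x^2 - (9498/49)x + 284940/49) + (0)
Last nonzero remainder: -(9498/49)x^2 - (9498/49)x + 284940/49. Dividing through by -9498/49 gives the monic gcd x^2 + x - 30.
Cancel x^2 + x - 30 from numerator and denominator to get the reduced form.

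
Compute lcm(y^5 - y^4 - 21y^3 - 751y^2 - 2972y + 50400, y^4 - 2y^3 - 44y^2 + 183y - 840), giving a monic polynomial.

Repeated division with remainder:
  y^5 - y^4 - 21y^3 - 751y^2 - 2972y + 50400 = (y + 1)(y^4 - 2y^3 - 44y^2 + 183y - 840) + (25y^3 - 890y^2 - 2315y + 51240)
  y^4 - 2y^3 - 44y^2 + 183y - 840 = ((1/25)y + 168/125)(25y^3 - 890y^2 - 2315y + 51240) + ((31119/25)y^2 + (31119/25)y - 1742664/25)
  25y^3 - 890y^2 - 2315y + 51240 = ((625/31119)y - 7625/10373)((31119/25)y^2 + (31119/25)y - 1742664/25) + (0)
Last nonzero remainder: (31119/25)y^2 + (31119/25)y - 1742664/25. Dividing through by 31119/25 gives the monic gcd y^2 + y - 56.
Then lcm(f, g) = f·g / gcd(f, g); expanding and making the result monic gives the answer.

y^7 - 4y^6 - 3y^5 - 703y^4 - 1034y^3 + 48051y^2 - 195780y + 756000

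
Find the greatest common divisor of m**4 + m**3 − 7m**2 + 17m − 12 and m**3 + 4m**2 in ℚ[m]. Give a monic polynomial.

m + 4

Apply the Euclidean algorithm:
  m**4 + m**3 − 7m**2 + 17m − 12 = (m − 3)(m**3 + 4m**2) + (5m**2 + 17m − 12)
  m**3 + 4m**2 = ((1/5)m + 3/25)(5m**2 + 17m − 12) + ((9/25)m + 36/25)
  5m**2 + 17m − 12 = ((125/9)m − 25/3)((9/25)m + 36/25) + (0)
Last nonzero remainder: (9/25)m + 36/25. Dividing through by 9/25 gives the monic gcd m + 4.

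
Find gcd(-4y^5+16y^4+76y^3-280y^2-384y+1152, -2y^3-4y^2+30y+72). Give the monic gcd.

y^3+2y^2-15y-36

Repeated division with remainder:
  -4y^5+16y^4+76y^3-280y^2-384y+1152 = (2y^2-12y+16)(-2y^3-4y^2+30y+72) + (0)
Last nonzero remainder: -2y^3-4y^2+30y+72. Dividing through by -2 gives the monic gcd y^3+2y^2-15y-36.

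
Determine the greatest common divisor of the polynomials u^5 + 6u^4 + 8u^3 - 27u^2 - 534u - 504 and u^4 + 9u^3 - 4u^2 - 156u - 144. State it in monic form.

By polynomial division,
  u^5 + 6u^4 + 8u^3 - 27u^2 - 534u - 504 = (u - 3)(u^4 + 9u^3 - 4u^2 - 156u - 144) + (39u^3 + 117u^2 - 858u - 936)
  u^4 + 9u^3 - 4u^2 - 156u - 144 = ((1/39)u + 2/13)(39u^3 + 117u^2 - 858u - 936) + (0)
Last nonzero remainder: 39u^3 + 117u^2 - 858u - 936. Dividing through by 39 gives the monic gcd u^3 + 3u^2 - 22u - 24.

u^3 + 3u^2 - 22u - 24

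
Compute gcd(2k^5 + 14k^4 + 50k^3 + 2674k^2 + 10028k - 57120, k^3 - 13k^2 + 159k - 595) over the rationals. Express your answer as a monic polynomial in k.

k^2 - 8k + 119

By polynomial division,
  2k^5 + 14k^4 + 50k^3 + 2674k^2 + 10028k - 57120 = (2k^2 + 40k + 252)(k^3 - 13k^2 + 159k - 595) + (780k^2 - 6240k + 92820)
  k^3 - 13k^2 + 159k - 595 = ((1/780)k - 1/156)(780k^2 - 6240k + 92820) + (0)
Last nonzero remainder: 780k^2 - 6240k + 92820. Dividing through by 780 gives the monic gcd k^2 - 8k + 119.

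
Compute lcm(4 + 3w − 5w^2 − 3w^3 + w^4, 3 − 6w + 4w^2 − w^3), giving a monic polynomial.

12 − 3w − 20w^2 + 9w^3 + 7w^4 − 6w^5 + w^6

Euclidean algorithm in ℚ[w]:
  w^4 − 3w^3 − 5w^2 + 3w + 4 = (−w − 1)(−w^3 + 4w^2 − 6w + 3) + (−7w^2 + 7)
  −w^3 + 4w^2 − 6w + 3 = ((1/7)w − 4/7)(−7w^2 + 7) + (−7w + 7)
  −7w^2 + 7 = (w + 1)(−7w + 7) + (0)
Last nonzero remainder: −7w + 7. Dividing through by −7 gives the monic gcd w − 1.
Then lcm(f, g) = f·g / gcd(f, g); expanding and making the result monic gives the answer.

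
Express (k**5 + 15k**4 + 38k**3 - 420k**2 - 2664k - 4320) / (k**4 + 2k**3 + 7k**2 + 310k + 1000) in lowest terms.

(k**3 + 6k**2 - 36k - 216)/(k**2 - 7k + 50)

Apply the Euclidean algorithm:
  k**5 + 15k**4 + 38k**3 - 420k**2 - 2664k - 4320 = (k + 13)(k**4 + 2k**3 + 7k**2 + 310k + 1000) + (5k**3 - 821k**2 - 7694k - 17320)
  k**4 + 2k**3 + 7k**2 + 310k + 1000 = ((1/5)k + 831/25)(5k**3 - 821k**2 - 7694k - 17320) + ((720896/25)k**2 + (6488064/25)k + 2883584/5)
  5k**3 - 821k**2 - 7694k - 17320 = ((125/720896)k - 10825/360448)((720896/25)k**2 + (6488064/25)k + 2883584/5) + (0)
Last nonzero remainder: (720896/25)k**2 + (6488064/25)k + 2883584/5. Dividing through by 720896/25 gives the monic gcd k**2 + 9k + 20.
Cancel k**2 + 9k + 20 from numerator and denominator to get the reduced form.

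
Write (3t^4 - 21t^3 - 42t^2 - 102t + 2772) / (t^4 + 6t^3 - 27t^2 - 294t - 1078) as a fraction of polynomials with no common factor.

Euclidean algorithm in ℚ[t]:
  3t^4 - 21t^3 - 42t^2 - 102t + 2772 = (3)(t^4 + 6t^3 - 27t^2 - 294t - 1078) + (-39t^3 + 39t^2 + 780t + 6006)
  t^4 + 6t^3 - 27t^2 - 294t - 1078 = (-(1/39)t - 7/39)(-39t^3 + 39t^2 + 780t + 6006) + (0)
Last nonzero remainder: -39t^3 + 39t^2 + 780t + 6006. Dividing through by -39 gives the monic gcd t^3 - t^2 - 20t - 154.
Cancel t^3 - t^2 - 20t - 154 from numerator and denominator to get the reduced form.

(3t - 18)/(t + 7)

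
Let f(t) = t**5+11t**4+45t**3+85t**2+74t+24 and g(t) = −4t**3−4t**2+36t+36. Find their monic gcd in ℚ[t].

Apply the Euclidean algorithm:
  t**5+11t**4+45t**3+85t**2+74t+24 = (−(1/4)t**2−(5/2)t−11)(−4t**3−4t**2+36t+36) + (140t**2+560t+420)
  −4t**3−4t**2+36t+36 = (−(1/35)t+3/35)(140t**2+560t+420) + (0)
Last nonzero remainder: 140t**2+560t+420. Dividing through by 140 gives the monic gcd t**2+4t+3.

t**2+4t+3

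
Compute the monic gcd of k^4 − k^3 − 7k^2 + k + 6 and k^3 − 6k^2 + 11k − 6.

k^2 − 4k + 3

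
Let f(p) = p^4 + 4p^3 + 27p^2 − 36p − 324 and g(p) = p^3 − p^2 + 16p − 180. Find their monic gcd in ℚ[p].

Euclidean algorithm in ℚ[p]:
  p^4 + 4p^3 + 27p^2 − 36p − 324 = (p + 5)(p^3 − p^2 + 16p − 180) + (16p^2 + 64p + 576)
  p^3 − p^2 + 16p − 180 = ((1/16)p − 5/16)(16p^2 + 64p + 576) + (0)
Last nonzero remainder: 16p^2 + 64p + 576. Dividing through by 16 gives the monic gcd p^2 + 4p + 36.

p^2 + 4p + 36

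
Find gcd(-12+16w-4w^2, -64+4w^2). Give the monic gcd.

1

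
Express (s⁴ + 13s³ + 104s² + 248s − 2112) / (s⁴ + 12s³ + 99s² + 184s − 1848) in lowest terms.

Repeated division with remainder:
  s⁴ + 13s³ + 104s² + 248s − 2112 = (s⁴ + 12s³ + 99s² + 184s − 1848) + (s³ + 5s² + 64s − 264)
  s⁴ + 12s³ + 99s² + 184s − 1848 = (s + 7)(s³ + 5s² + 64s − 264) + (0)
The last nonzero remainder s³ + 5s² + 64s − 264 is already monic.
Cancel s³ + 5s² + 64s − 264 from numerator and denominator to get the reduced form.

(s + 8)/(s + 7)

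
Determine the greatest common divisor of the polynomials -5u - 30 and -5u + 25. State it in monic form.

1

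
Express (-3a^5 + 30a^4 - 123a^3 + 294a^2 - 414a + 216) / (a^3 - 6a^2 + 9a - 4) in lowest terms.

Apply the Euclidean algorithm:
  -3a^5 + 30a^4 - 123a^3 + 294a^2 - 414a + 216 = (-3a^2 + 12a - 24)(a^3 - 6a^2 + 9a - 4) + (30a^2 - 150a + 120)
  a^3 - 6a^2 + 9a - 4 = ((1/30)a - 1/30)(30a^2 - 150a + 120) + (0)
Last nonzero remainder: 30a^2 - 150a + 120. Dividing through by 30 gives the monic gcd a^2 - 5a + 4.
Cancel a^2 - 5a + 4 from numerator and denominator to get the reduced form.

(-3a^3 + 15a^2 - 36a + 54)/(a - 1)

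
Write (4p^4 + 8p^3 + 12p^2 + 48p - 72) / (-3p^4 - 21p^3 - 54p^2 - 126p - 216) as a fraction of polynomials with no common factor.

(-4p + 4)/(3p + 12)

Euclidean algorithm in ℚ[p]:
  4p^4 + 8p^3 + 12p^2 + 48p - 72 = (-4/3)(-3p^4 - 21p^3 - 54p^2 - 126p - 216) + (-20p^3 - 60p^2 - 120p - 360)
  -3p^4 - 21p^3 - 54p^2 - 126p - 216 = ((3/20)p + 3/5)(-20p^3 - 60p^2 - 120p - 360) + (0)
Last nonzero remainder: -20p^3 - 60p^2 - 120p - 360. Dividing through by -20 gives the monic gcd p^3 + 3p^2 + 6p + 18.
Cancel p^3 + 3p^2 + 6p + 18 from numerator and denominator to get the reduced form.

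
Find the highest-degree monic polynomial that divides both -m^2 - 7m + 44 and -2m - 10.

1

By polynomial division,
  -m^2 - 7m + 44 = ((1/2)m + 1)(-2m - 10) + (54)
  -2m - 10 = (-(1/27)m - 5/27)(54) + (0)
The last nonzero remainder is the constant 54, so the polynomials are coprime and gcd = 1.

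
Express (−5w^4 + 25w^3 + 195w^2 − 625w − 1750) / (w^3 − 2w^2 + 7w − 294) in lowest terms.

By polynomial division,
  −5w^4 + 25w^3 + 195w^2 − 625w − 1750 = (−5w + 15)(w^3 − 2w^2 + 7w − 294) + (260w^2 − 2200w + 2660)
  w^3 − 2w^2 + 7w − 294 = ((1/260)w + 21/845)(260w^2 − 2200w + 2660) + ((8694/169)w − 60858/169)
  260w^2 − 2200w + 2660 = ((21970/4347)w − 32110/4347)((8694/169)w − 60858/169) + (0)
Last nonzero remainder: (8694/169)w − 60858/169. Dividing through by 8694/169 gives the monic gcd w − 7.
Cancel w − 7 from numerator and denominator to get the reduced form.

(−5w^3 − 10w^2 + 125w + 250)/(w^2 + 5w + 42)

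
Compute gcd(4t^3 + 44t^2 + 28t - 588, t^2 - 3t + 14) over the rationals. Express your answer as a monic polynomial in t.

1

Repeated division with remainder:
  4t^3 + 44t^2 + 28t - 588 = (4t + 56)(t^2 - 3t + 14) + (140t - 1372)
  t^2 - 3t + 14 = ((1/140)t + 17/350)(140t - 1372) + (2016/25)
  140t - 1372 = ((125/72)t - 1225/72)(2016/25) + (0)
The last nonzero remainder is the constant 2016/25, so the polynomials are coprime and gcd = 1.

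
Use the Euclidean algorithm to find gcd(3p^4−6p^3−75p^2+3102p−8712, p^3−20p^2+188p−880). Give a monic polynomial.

p^2−10p+88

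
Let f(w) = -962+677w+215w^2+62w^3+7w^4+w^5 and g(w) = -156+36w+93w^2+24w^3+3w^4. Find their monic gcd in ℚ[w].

-26+19w+6w^2+w^3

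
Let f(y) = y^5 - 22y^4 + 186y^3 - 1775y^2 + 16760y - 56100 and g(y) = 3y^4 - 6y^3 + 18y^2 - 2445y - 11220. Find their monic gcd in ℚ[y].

y^3 - 6y^2 + 30y - 935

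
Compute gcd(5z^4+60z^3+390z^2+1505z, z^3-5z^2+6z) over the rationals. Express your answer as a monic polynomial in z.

Apply the Euclidean algorithm:
  5z^4+60z^3+390z^2+1505z = (5z+85)(z^3-5z^2+6z) + (785z^2+995z)
  z^3-5z^2+6z = ((1/785)z-984/123245)(785z^2+995z) + ((343710/24649)z)
  785z^2+995z = ((3869893/68742)z+4905151/68742)((343710/24649)z) + (0)
Last nonzero remainder: (343710/24649)z. Dividing through by 343710/24649 gives the monic gcd z.

z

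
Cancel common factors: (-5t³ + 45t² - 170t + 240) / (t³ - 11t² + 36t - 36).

(-5t² + 30t - 80)/(t² - 8t + 12)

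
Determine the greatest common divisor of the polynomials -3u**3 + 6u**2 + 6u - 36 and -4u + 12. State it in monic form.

Apply the Euclidean algorithm:
  -3u**3 + 6u**2 + 6u - 36 = ((3/4)u**2 + (3/4)u + 3/4)(-4u + 12) + (-45)
  -4u + 12 = ((4/45)u - 4/15)(-45) + (0)
The last nonzero remainder is the constant -45, so the polynomials are coprime and gcd = 1.

1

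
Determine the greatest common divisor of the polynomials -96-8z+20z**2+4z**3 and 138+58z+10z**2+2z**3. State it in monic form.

3+z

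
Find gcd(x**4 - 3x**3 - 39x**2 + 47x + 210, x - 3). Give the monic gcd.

Euclidean algorithm in ℚ[x]:
  x**4 - 3x**3 - 39x**2 + 47x + 210 = (x**3 - 39x - 70)(x - 3) + (0)
The last nonzero remainder x - 3 is already monic.

x - 3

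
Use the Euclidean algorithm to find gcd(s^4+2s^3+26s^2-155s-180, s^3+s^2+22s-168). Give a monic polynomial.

s-4

By polynomial division,
  s^4+2s^3+26s^2-155s-180 = (s+1)(s^3+s^2+22s-168) + (3s^2-9s-12)
  s^3+s^2+22s-168 = ((1/3)s+4/3)(3s^2-9s-12) + (38s-152)
  3s^2-9s-12 = ((3/38)s+3/38)(38s-152) + (0)
Last nonzero remainder: 38s-152. Dividing through by 38 gives the monic gcd s-4.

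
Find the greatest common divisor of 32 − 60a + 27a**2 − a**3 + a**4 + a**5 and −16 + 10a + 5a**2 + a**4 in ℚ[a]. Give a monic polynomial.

Euclidean algorithm in ℚ[a]:
  a**5 + a**4 − a**3 + 27a**2 − 60a + 32 = (a + 1)(a**4 + 5a**2 + 10a − 16) + (−6a**3 + 12a**2 − 54a + 48)
  a**4 + 5a**2 + 10a − 16 = (−(1/6)a − 1/3)(−6a**3 + 12a**2 − 54a + 48) + (0)
Last nonzero remainder: −6a**3 + 12a**2 − 54a + 48. Dividing through by −6 gives the monic gcd a**3 − 2a**2 + 9a − 8.

−8 + 9a − 2a**2 + a**3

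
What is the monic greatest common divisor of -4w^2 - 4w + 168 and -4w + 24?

w - 6

Apply the Euclidean algorithm:
  -4w^2 - 4w + 168 = (w + 7)(-4w + 24) + (0)
Last nonzero remainder: -4w + 24. Dividing through by -4 gives the monic gcd w - 6.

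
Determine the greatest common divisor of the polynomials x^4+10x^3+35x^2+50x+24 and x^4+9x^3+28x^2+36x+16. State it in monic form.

x^3+7x^2+14x+8

By polynomial division,
  x^4+10x^3+35x^2+50x+24 = (x^4+9x^3+28x^2+36x+16) + (x^3+7x^2+14x+8)
  x^4+9x^3+28x^2+36x+16 = (x+2)(x^3+7x^2+14x+8) + (0)
The last nonzero remainder x^3+7x^2+14x+8 is already monic.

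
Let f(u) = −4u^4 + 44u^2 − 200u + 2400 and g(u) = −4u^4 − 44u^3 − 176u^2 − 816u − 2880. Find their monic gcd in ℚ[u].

Apply the Euclidean algorithm:
  −4u^4 + 44u^2 − 200u + 2400 = (−4u^4 − 44u^3 − 176u^2 − 816u − 2880) + (44u^3 + 220u^2 + 616u + 5280)
  −4u^4 − 44u^3 − 176u^2 − 816u − 2880 = (−(1/11)u − 6/11)(44u^3 + 220u^2 + 616u + 5280) + (0)
Last nonzero remainder: 44u^3 + 220u^2 + 616u + 5280. Dividing through by 44 gives the monic gcd u^3 + 5u^2 + 14u + 120.

u^3 + 5u^2 + 14u + 120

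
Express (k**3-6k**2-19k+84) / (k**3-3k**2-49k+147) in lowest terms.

By polynomial division,
  k**3-6k**2-19k+84 = (k**3-3k**2-49k+147) + (-3k**2+30k-63)
  k**3-3k**2-49k+147 = (-(1/3)k-7/3)(-3k**2+30k-63) + (0)
Last nonzero remainder: -3k**2+30k-63. Dividing through by -3 gives the monic gcd k**2-10k+21.
Cancel k**2-10k+21 from numerator and denominator to get the reduced form.

(k+4)/(k+7)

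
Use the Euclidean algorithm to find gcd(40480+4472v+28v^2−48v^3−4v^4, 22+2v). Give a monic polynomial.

Apply the Euclidean algorithm:
  −4v^4−48v^3+28v^2+4472v+40480 = (−2v^3−2v^2+36v+1840)(2v+22) + (0)
Last nonzero remainder: 2v+22. Dividing through by 2 gives the monic gcd v+11.

11+v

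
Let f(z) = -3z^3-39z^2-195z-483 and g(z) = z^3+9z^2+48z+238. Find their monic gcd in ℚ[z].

z+7

Repeated division with remainder:
  -3z^3-39z^2-195z-483 = (-3)(z^3+9z^2+48z+238) + (-12z^2-51z+231)
  z^3+9z^2+48z+238 = (-(1/12)z-19/48)(-12z^2-51z+231) + ((753/16)z+5271/16)
  -12z^2-51z+231 = (-(64/251)z+176/251)((753/16)z+5271/16) + (0)
Last nonzero remainder: (753/16)z+5271/16. Dividing through by 753/16 gives the monic gcd z+7.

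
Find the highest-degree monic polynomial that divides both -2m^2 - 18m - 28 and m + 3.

By polynomial division,
  -2m^2 - 18m - 28 = (-2m - 12)(m + 3) + (8)
  m + 3 = ((1/8)m + 3/8)(8) + (0)
The last nonzero remainder is the constant 8, so the polynomials are coprime and gcd = 1.

1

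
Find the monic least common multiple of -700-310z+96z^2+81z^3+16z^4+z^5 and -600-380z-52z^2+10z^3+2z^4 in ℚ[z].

Apply the Euclidean algorithm:
  z^5+16z^4+81z^3+96z^2-310z-700 = ((1/2)z+11/2)(2z^4+10z^3-52z^2-380z-600) + (52z^3+572z^2+2080z+2600)
  2z^4+10z^3-52z^2-380z-600 = ((1/26)z-3/13)(52z^3+572z^2+2080z+2600) + (0)
Last nonzero remainder: 52z^3+572z^2+2080z+2600. Dividing through by 52 gives the monic gcd z^3+11z^2+40z+50.
Then lcm(f, g) = f·g / gcd(f, g); expanding and making the result monic gives the answer.

4200+1160z-886z^2-390z^3-15z^4+10z^5+z^6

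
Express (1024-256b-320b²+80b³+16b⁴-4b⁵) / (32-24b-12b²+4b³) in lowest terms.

Repeated division with remainder:
  -4b⁵+16b⁴+80b³-320b²-256b+1024 = (-b²+b+17)(4b³-12b²-24b+32) + (-60b²+120b+480)
  4b³-12b²-24b+32 = (-(1/15)b+1/15)(-60b²+120b+480) + (0)
Last nonzero remainder: -60b²+120b+480. Dividing through by -60 gives the monic gcd b²-2b-8.
Cancel b²-2b-8 from numerator and denominator to get the reduced form.

(-32+16b+2b²-b³)/(-1+b)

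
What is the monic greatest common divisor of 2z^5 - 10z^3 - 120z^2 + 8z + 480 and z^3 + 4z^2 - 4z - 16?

z^2 - 4

Repeated division with remainder:
  2z^5 - 10z^3 - 120z^2 + 8z + 480 = (2z^2 - 8z + 30)(z^3 + 4z^2 - 4z - 16) + (-240z^2 + 960)
  z^3 + 4z^2 - 4z - 16 = (-(1/240)z - 1/60)(-240z^2 + 960) + (0)
Last nonzero remainder: -240z^2 + 960. Dividing through by -240 gives the monic gcd z^2 - 4.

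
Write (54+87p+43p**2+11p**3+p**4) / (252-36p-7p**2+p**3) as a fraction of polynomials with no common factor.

(9+13p+5p**2+p**3)/(42-13p+p**2)

By polynomial division,
  p**4+11p**3+43p**2+87p+54 = (p+18)(p**3-7p**2-36p+252) + (205p**2+483p-4482)
  p**3-7p**2-36p+252 = ((1/205)p-1918/42025)(205p**2+483p-4482) + ((332304/42025)p+1993824/42025)
  205p**2+483p-4482 = ((8615125/332304)p-10464225/110768)((332304/42025)p+1993824/42025) + (0)
Last nonzero remainder: (332304/42025)p+1993824/42025. Dividing through by 332304/42025 gives the monic gcd p+6.
Cancel p+6 from numerator and denominator to get the reduced form.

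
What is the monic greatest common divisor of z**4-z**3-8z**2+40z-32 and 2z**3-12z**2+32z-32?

Repeated division with remainder:
  z**4-z**3-8z**2+40z-32 = ((1/2)z+5/2)(2z**3-12z**2+32z-32) + (6z**2-24z+48)
  2z**3-12z**2+32z-32 = ((1/3)z-2/3)(6z**2-24z+48) + (0)
Last nonzero remainder: 6z**2-24z+48. Dividing through by 6 gives the monic gcd z**2-4z+8.

z**2-4z+8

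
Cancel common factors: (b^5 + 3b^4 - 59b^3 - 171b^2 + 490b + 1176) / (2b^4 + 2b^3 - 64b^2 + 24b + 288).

(b^3 + 4b^2 - 49b - 196)/(2b^2 + 4b - 48)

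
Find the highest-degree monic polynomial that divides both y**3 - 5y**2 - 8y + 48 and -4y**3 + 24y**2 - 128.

y**2 - 8y + 16

By polynomial division,
  y**3 - 5y**2 - 8y + 48 = (-1/4)(-4y**3 + 24y**2 - 128) + (y**2 - 8y + 16)
  -4y**3 + 24y**2 - 128 = (-4y - 8)(y**2 - 8y + 16) + (0)
The last nonzero remainder y**2 - 8y + 16 is already monic.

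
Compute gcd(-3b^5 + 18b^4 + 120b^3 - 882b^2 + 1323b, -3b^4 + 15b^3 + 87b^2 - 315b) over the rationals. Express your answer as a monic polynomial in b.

b^3 - 10b^2 + 21b

Apply the Euclidean algorithm:
  -3b^5 + 18b^4 + 120b^3 - 882b^2 + 1323b = (b - 1)(-3b^4 + 15b^3 + 87b^2 - 315b) + (48b^3 - 480b^2 + 1008b)
  -3b^4 + 15b^3 + 87b^2 - 315b = (-(1/16)b - 5/16)(48b^3 - 480b^2 + 1008b) + (0)
Last nonzero remainder: 48b^3 - 480b^2 + 1008b. Dividing through by 48 gives the monic gcd b^3 - 10b^2 + 21b.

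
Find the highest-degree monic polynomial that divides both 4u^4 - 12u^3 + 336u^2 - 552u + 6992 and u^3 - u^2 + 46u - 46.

Apply the Euclidean algorithm:
  4u^4 - 12u^3 + 336u^2 - 552u + 6992 = (4u - 8)(u^3 - u^2 + 46u - 46) + (144u^2 + 6624)
  u^3 - u^2 + 46u - 46 = ((1/144)u - 1/144)(144u^2 + 6624) + (0)
Last nonzero remainder: 144u^2 + 6624. Dividing through by 144 gives the monic gcd u^2 + 46.

u^2 + 46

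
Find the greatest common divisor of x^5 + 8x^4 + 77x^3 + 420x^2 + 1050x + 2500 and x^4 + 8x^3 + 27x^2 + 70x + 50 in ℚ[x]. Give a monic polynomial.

Apply the Euclidean algorithm:
  x^5 + 8x^4 + 77x^3 + 420x^2 + 1050x + 2500 = (x)(x^4 + 8x^3 + 27x^2 + 70x + 50) + (50x^3 + 350x^2 + 1000x + 2500)
  x^4 + 8x^3 + 27x^2 + 70x + 50 = ((1/50)x + 1/50)(50x^3 + 350x^2 + 1000x + 2500) + (0)
Last nonzero remainder: 50x^3 + 350x^2 + 1000x + 2500. Dividing through by 50 gives the monic gcd x^3 + 7x^2 + 20x + 50.

x^3 + 7x^2 + 20x + 50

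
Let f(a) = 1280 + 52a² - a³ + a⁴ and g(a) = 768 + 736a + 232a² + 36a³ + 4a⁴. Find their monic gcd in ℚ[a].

32 + 4a + a²

By polynomial division,
  a⁴ - a³ + 52a² + 1280 = (1/4)(4a⁴ + 36a³ + 232a² + 736a + 768) + (-10a³ - 6a² - 184a + 1088)
  4a⁴ + 36a³ + 232a² + 736a + 768 = (-(2/5)a - 84/25)(-10a³ - 6a² - 184a + 1088) + ((3456/25)a² + (13824/25)a + 110592/25)
  -10a³ - 6a² - 184a + 1088 = (-(125/1728)a + 425/1728)((3456/25)a² + (13824/25)a + 110592/25) + (0)
Last nonzero remainder: (3456/25)a² + (13824/25)a + 110592/25. Dividing through by 3456/25 gives the monic gcd a² + 4a + 32.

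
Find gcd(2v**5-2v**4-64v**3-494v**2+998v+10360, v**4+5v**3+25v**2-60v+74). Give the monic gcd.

Euclidean algorithm in ℚ[v]:
  2v**5-2v**4-64v**3-494v**2+998v+10360 = (2v-12)(v**4+5v**3+25v**2-60v+74) + (-54v**3-74v**2+130v+11248)
  v**4+5v**3+25v**2-60v+74 = (-(1/54)v-49/729)(-54v**3-74v**2+130v+11248) + ((16354/729)v**2+(114478/729)v+605098/729)
  -54v**3-74v**2+130v+11248 = (-(19683/8177)v+110808/8177)((16354/729)v**2+(114478/729)v+605098/729) + (0)
Last nonzero remainder: (16354/729)v**2+(114478/729)v+605098/729. Dividing through by 16354/729 gives the monic gcd v**2+7v+37.

v**2+7v+37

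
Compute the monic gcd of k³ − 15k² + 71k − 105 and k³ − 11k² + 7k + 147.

Apply the Euclidean algorithm:
  k³ − 15k² + 71k − 105 = (k³ − 11k² + 7k + 147) + (−4k² + 64k − 252)
  k³ − 11k² + 7k + 147 = (−(1/4)k − 5/4)(−4k² + 64k − 252) + (24k − 168)
  −4k² + 64k − 252 = (−(1/6)k + 3/2)(24k − 168) + (0)
Last nonzero remainder: 24k − 168. Dividing through by 24 gives the monic gcd k − 7.

k − 7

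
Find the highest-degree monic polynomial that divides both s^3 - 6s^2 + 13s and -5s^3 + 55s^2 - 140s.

s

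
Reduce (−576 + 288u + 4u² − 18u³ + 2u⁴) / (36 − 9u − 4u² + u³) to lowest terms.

Repeated division with remainder:
  2u⁴ − 18u³ + 4u² + 288u − 576 = (2u − 10)(u³ − 4u² − 9u + 36) + (−18u² + 126u − 216)
  u³ − 4u² − 9u + 36 = (−(1/18)u − 1/6)(−18u² + 126u − 216) + (0)
Last nonzero remainder: −18u² + 126u − 216. Dividing through by −18 gives the monic gcd u² − 7u + 12.
Cancel u² − 7u + 12 from numerator and denominator to get the reduced form.

(−48 − 4u + 2u²)/(3 + u)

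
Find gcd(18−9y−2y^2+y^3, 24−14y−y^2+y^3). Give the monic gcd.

Euclidean algorithm in ℚ[y]:
  y^3−2y^2−9y+18 = (y^3−y^2−14y+24) + (−y^2+5y−6)
  y^3−y^2−14y+24 = (−y−4)(−y^2+5y−6) + (0)
Last nonzero remainder: −y^2+5y−6. Dividing through by −1 gives the monic gcd y^2−5y+6.

6−5y+y^2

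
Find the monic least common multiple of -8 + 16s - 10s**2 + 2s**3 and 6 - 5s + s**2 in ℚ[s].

Repeated division with remainder:
  2s**3 - 10s**2 + 16s - 8 = (2s)(s**2 - 5s + 6) + (4s - 8)
  s**2 - 5s + 6 = ((1/4)s - 3/4)(4s - 8) + (0)
Last nonzero remainder: 4s - 8. Dividing through by 4 gives the monic gcd s - 2.
Then lcm(f, g) = f·g / gcd(f, g); expanding and making the result monic gives the answer.

12 - 28s + 23s**2 - 8s**3 + s**4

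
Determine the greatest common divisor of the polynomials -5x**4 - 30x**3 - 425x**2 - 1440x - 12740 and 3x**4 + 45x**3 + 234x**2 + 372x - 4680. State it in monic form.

Apply the Euclidean algorithm:
  -5x**4 - 30x**3 - 425x**2 - 1440x - 12740 = (-5/3)(3x**4 + 45x**3 + 234x**2 + 372x - 4680) + (45x**3 - 35x**2 - 820x - 20540)
  3x**4 + 45x**3 + 234x**2 + 372x - 4680 = ((1/15)x + 142/135)(45x**3 - 35x**2 - 820x - 20540) + ((8788/27)x**2 + (70304/27)x + 456976/27)
  45x**3 - 35x**2 - 820x - 20540 = ((1215/8788)x - 10665/8788)((8788/27)x**2 + (70304/27)x + 456976/27) + (0)
Last nonzero remainder: (8788/27)x**2 + (70304/27)x + 456976/27. Dividing through by 8788/27 gives the monic gcd x**2 + 8x + 52.

x**2 + 8x + 52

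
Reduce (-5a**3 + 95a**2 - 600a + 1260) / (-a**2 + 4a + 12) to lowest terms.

Repeated division with remainder:
  -5a**3 + 95a**2 - 600a + 1260 = (5a - 75)(-a**2 + 4a + 12) + (-360a + 2160)
  -a**2 + 4a + 12 = ((1/360)a + 1/180)(-360a + 2160) + (0)
Last nonzero remainder: -360a + 2160. Dividing through by -360 gives the monic gcd a - 6.
Cancel a - 6 from numerator and denominator to get the reduced form.

(5a**2 - 65a + 210)/(a + 2)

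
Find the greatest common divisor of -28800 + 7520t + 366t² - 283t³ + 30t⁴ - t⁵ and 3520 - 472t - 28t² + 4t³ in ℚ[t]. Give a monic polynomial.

Apply the Euclidean algorithm:
  -t⁵ + 30t⁴ - 283t³ + 366t² + 7520t - 28800 = (-(1/4)t² + (23/4)t - 60)(4t³ - 28t² - 472t + 3520) + (2280t² - 41040t + 182400)
  4t³ - 28t² - 472t + 3520 = ((1/570)t + 11/570)(2280t² - 41040t + 182400) + (0)
Last nonzero remainder: 2280t² - 41040t + 182400. Dividing through by 2280 gives the monic gcd t² - 18t + 80.

80 - 18t + t²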